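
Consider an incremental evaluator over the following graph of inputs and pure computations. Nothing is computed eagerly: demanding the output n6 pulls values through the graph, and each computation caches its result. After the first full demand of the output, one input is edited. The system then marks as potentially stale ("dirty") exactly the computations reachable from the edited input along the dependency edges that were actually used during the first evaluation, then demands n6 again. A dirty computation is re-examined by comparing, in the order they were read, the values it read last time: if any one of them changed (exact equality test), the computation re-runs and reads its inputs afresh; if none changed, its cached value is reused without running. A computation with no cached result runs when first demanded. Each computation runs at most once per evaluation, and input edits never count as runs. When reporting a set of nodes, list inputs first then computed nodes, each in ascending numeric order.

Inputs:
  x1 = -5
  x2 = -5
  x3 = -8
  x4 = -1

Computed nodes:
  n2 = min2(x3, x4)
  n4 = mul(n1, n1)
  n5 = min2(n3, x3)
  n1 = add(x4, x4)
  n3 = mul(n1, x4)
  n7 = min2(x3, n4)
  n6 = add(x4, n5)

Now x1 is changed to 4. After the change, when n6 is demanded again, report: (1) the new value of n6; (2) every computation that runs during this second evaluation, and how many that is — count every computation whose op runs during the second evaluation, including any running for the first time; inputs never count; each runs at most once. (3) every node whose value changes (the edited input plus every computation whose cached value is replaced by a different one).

Initial pass — values computed on the first demand:
  n1 = add(-1, -1) = -2
  n3 = mul(-2, -1) = 2
  n5 = min2(2, -8) = -8
  n6 = add(-1, -8) = -9

Second demand — change propagation:
  no demanded computation ever read x1, so the edit dirties nothing and nothing runs.

The important point: nothing the output needs ever reads x1, so the edit is invisible to it.

n6 now evaluates to -9.
Run set: none (0 run).
Changed values: x1.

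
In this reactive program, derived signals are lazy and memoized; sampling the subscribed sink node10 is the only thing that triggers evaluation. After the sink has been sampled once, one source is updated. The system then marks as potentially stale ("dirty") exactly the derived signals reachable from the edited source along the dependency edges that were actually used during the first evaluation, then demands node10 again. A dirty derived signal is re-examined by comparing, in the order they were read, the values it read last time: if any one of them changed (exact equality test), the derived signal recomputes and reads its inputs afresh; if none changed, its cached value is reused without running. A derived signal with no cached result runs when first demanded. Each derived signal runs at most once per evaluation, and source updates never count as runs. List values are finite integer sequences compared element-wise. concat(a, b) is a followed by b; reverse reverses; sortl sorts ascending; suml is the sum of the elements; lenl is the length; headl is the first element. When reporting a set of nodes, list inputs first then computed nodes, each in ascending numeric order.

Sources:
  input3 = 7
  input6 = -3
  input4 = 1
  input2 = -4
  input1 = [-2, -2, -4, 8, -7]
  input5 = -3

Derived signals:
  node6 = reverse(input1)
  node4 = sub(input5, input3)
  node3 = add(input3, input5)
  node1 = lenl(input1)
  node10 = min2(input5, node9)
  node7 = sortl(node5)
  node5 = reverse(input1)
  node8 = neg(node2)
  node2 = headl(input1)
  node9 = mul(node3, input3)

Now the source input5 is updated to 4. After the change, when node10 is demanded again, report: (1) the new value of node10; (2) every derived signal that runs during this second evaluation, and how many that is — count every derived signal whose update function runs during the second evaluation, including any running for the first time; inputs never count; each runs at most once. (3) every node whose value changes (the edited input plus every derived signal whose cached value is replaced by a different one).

Demanding node10 again yields 4.
3 derived signals run: node3, node9, node10.
The nodes whose values change: input5, node3, node9, node10.

First demand of the output computes:
  node3 = add(7, -3) = 4
  node9 = mul(4, 7) = 28
  node10 = min2(-3, 28) = -3

After the edit, cleaning proceeds:
  node3: a read changed (input5 -3->4) — executes, giving 11.
  node9: a read changed (node3 4->11) — executes, giving 77.
  node10: a read changed (input5 -3->4; node9 28->77) — executes, giving 4.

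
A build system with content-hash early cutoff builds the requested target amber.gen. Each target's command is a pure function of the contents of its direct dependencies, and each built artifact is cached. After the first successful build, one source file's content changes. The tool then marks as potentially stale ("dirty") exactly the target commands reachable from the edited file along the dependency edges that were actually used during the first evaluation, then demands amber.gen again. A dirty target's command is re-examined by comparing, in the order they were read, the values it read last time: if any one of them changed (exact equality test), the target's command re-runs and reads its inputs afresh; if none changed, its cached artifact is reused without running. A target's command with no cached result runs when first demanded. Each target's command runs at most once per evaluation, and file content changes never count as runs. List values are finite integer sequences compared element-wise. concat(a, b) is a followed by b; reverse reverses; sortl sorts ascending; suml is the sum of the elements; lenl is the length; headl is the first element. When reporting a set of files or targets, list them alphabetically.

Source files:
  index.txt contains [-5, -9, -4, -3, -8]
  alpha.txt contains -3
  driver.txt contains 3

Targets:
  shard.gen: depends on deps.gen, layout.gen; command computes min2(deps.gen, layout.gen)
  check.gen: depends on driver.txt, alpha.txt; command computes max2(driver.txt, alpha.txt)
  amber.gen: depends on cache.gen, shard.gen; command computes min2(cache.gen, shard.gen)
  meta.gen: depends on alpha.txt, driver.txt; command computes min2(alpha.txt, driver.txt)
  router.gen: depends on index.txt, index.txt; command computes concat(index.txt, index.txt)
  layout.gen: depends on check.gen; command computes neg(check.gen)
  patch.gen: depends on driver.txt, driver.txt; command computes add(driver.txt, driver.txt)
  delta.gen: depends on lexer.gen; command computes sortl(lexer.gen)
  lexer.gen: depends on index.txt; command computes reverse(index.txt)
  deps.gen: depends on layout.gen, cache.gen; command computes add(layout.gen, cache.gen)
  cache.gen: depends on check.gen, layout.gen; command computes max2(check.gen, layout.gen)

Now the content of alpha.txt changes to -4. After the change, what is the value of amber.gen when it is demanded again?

First evaluation (everything demanded from the output):
  check.gen = max2(3, -3) = 3
  layout.gen = neg(3) = -3
  cache.gen = max2(3, -3) = 3
  deps.gen = add(-3, 3) = 0
  shard.gen = min2(0, -3) = -3
  amber.gen = min2(3, -3) = -3

Propagation after the edit:
  check.gen: runs — alpha.txt -3->-4; result 3 (same value as before).
  layout.gen: checked — values it read are unchanged (check.gen unchanged); reused cached -3 without running.
  cache.gen: checked — values it read are unchanged (check.gen unchanged, layout.gen unchanged); reused cached 3 without running.
  deps.gen: checked — values it read are unchanged (layout.gen unchanged, cache.gen unchanged); reused cached 0 without running.
  shard.gen: checked — values it read are unchanged (deps.gen unchanged, layout.gen unchanged); reused cached -3 without running.
  amber.gen: checked — values it read are unchanged (cache.gen unchanged, shard.gen unchanged); reused cached -3 without running.

Key observation: the change is absorbed at check.gen — it re-runs but produces the same value, and the output's value is unchanged.

New value of amber.gen: -3.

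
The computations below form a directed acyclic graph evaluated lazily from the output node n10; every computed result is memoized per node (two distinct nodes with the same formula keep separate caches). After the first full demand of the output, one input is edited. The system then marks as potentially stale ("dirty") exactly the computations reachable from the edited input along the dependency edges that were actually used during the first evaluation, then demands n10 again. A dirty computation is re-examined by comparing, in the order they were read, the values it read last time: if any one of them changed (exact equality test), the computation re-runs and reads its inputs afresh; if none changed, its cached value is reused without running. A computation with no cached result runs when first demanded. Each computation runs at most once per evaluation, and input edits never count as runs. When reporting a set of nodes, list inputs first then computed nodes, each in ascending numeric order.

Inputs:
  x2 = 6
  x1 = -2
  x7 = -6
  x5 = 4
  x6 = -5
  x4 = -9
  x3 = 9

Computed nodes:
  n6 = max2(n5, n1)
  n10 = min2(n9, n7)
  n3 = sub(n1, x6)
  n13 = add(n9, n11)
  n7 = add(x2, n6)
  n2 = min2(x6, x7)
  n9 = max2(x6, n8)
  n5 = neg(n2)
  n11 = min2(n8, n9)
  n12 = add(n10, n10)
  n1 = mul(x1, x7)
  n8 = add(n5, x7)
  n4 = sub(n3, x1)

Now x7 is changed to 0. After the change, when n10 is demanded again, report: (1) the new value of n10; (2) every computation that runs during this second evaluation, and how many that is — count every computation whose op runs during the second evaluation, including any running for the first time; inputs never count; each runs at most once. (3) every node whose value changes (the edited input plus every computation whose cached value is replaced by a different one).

First demand of the output computes:
  n1 = mul(-2, -6) = 12
  n2 = min2(-5, -6) = -6
  n5 = neg(-6) = 6
  n6 = max2(6, 12) = 12
  n7 = add(6, 12) = 18
  n8 = add(6, -6) = 0
  n9 = max2(-5, 0) = 0
  n10 = min2(0, 18) = 0

After the edit, cleaning proceeds:
  n1: a read changed (x7 -6->0) — executes, giving 0.
  n2: a read changed (x7 -6->0) — executes, giving -5.
  n5: a read changed (n2 -6->-5) — executes, giving 5.
  n6: a read changed (n5 6->5; n1 12->0) — executes, giving 5.
  n7: a read changed (n6 12->5) — executes, giving 11.
  n8: a read changed (n5 6->5; x7 -6->0) — executes, giving 5.
  n9: a read changed (n8 0->5) — executes, giving 5.
  n10: a read changed (n9 0->5; n7 18->11) — executes, giving 5.

Demanding n10 again yields 5.
8 computations run: n1, n2, n5, n6, n7, n8, n9, n10.
The nodes whose values change: x7, n1, n2, n5, n6, n7, n8, n9, n10.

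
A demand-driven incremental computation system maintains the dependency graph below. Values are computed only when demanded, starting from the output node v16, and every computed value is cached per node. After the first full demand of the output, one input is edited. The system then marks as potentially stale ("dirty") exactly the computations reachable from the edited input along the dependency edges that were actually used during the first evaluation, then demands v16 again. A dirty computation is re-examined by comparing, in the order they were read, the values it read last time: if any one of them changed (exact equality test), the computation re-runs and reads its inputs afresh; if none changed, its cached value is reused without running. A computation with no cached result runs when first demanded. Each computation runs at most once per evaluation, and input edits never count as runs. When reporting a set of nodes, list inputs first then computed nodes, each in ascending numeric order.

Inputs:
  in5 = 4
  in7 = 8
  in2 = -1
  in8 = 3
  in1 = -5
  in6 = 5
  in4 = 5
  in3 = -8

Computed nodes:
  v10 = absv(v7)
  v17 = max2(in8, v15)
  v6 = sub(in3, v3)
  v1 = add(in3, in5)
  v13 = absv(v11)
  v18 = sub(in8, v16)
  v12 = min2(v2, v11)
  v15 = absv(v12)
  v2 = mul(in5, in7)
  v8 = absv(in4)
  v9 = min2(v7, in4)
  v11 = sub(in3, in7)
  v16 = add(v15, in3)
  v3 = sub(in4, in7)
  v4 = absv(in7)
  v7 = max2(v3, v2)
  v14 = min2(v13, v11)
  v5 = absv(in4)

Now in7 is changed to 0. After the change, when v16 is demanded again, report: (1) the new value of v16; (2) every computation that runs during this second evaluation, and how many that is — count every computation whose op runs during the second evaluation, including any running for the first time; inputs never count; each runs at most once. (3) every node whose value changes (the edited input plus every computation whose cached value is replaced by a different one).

First evaluation (everything demanded from the output):
  v2 = mul(4, 8) = 32
  v11 = sub(-8, 8) = -16
  v12 = min2(32, -16) = -16
  v15 = absv(-16) = 16
  v16 = add(16, -8) = 8

Propagation after the edit:
  v2: runs — in7 8->0; result 0.
  v11: runs — in7 8->0; result -8.
  v12: runs — v2 32->0; v11 -16->-8; result -8.
  v15: runs — v12 -16->-8; result 8.
  v16: runs — v15 16->8; result 0.

New value of v16: 0.
Computations that run: v2, v11, v12, v15, v16 — 5 in total.
Values that change: in7, v2, v11, v12, v15, v16.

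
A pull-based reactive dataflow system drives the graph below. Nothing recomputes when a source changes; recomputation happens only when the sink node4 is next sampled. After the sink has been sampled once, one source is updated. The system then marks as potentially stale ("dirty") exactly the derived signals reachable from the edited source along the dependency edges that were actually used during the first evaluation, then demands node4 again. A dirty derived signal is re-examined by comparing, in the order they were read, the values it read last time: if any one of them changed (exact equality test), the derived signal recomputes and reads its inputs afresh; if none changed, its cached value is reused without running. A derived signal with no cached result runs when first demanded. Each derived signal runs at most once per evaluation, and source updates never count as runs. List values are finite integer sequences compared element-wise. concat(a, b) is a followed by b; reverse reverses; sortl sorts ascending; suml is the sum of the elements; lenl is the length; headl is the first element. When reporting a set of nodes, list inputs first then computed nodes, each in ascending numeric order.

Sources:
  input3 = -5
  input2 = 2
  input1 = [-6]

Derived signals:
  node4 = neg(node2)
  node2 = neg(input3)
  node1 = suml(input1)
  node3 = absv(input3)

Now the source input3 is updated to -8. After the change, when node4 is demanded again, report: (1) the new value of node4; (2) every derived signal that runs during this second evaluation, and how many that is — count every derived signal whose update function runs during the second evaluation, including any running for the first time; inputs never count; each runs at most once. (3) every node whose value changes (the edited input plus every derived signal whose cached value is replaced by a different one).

First evaluation (everything demanded from the output):
  node2 = neg(-5) = 5
  node4 = neg(5) = -5

Propagation after the edit:
  node2: runs — input3 -5->-8; result 8.
  node4: runs — node2 5->8; result -8.

New value of node4: -8.
Derived signals that run: node2, node4 — 2 in total.
Values that change: input3, node2, node4.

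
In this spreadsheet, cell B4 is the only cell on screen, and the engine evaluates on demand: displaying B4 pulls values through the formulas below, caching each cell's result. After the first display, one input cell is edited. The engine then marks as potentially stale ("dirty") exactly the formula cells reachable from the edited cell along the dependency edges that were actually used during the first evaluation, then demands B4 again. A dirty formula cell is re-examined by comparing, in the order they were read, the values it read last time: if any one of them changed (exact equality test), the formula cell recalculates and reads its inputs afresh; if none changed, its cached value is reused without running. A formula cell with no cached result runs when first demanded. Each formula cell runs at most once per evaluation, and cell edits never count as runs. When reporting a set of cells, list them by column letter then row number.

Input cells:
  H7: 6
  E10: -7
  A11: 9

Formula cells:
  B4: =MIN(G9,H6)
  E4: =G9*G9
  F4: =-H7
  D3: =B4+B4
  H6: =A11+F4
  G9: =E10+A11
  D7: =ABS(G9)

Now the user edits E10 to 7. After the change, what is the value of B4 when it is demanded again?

B4 now evaluates to 3.

Initial pass — values computed on the first demand:
  F4 = -(6) = -6
  G9 = -7 + 9 = 2
  H6 = 9 + -6 = 3
  B4 = MIN(2, 3) = 2

Second demand — change propagation:
  G9: re-runs because E10 -7->7; new result 16.
  B4: re-runs because G9 2->16; new result 3.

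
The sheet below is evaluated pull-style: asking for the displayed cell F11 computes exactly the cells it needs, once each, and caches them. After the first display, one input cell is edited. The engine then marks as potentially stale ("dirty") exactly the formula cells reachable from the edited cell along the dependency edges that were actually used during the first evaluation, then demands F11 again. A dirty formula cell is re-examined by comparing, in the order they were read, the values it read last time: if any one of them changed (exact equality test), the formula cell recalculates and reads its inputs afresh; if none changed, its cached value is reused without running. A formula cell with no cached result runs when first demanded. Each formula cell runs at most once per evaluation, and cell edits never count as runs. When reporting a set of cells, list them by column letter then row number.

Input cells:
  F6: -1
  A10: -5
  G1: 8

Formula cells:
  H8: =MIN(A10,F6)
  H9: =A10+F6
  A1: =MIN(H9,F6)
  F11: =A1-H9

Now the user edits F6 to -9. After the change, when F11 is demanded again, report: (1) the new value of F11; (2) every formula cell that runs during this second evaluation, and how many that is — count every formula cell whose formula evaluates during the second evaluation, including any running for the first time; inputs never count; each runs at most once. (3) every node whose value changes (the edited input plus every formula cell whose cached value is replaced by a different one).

First demand of the output computes:
  H9 = -5 + -1 = -6
  A1 = MIN(-6, -1) = -6
  F11 = -6 - -6 = 0

After the edit, cleaning proceeds:
  H9: a read changed (F6 -1->-9) — executes, giving -14.
  A1: a read changed (H9 -6->-14; F6 -1->-9) — executes, giving -14.
  F11: a read changed (A1 -6->-14; H9 -6->-14) — executes, giving 0 — identical to its old value.

Demanding F11 again yields 0.
3 formula cells run: A1, F11, H9.
The nodes whose values change: A1, F6, H9.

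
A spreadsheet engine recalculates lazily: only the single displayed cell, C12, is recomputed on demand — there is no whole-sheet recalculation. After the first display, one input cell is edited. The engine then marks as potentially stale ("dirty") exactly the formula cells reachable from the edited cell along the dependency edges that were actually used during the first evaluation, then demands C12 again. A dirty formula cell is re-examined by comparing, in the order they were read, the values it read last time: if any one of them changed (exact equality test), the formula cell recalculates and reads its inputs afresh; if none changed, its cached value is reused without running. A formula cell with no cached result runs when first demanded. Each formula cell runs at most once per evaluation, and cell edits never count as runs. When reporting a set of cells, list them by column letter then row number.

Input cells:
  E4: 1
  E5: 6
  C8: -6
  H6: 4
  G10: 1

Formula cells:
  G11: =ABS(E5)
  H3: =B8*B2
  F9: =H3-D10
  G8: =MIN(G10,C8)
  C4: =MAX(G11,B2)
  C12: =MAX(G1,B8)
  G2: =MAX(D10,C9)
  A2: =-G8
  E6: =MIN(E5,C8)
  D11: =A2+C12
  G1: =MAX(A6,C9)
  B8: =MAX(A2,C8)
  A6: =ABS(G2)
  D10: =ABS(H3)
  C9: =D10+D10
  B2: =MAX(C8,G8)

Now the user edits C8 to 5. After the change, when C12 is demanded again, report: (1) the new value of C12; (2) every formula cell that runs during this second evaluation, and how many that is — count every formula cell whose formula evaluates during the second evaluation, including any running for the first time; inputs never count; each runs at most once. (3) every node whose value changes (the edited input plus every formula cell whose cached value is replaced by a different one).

First evaluation (everything demanded from the output):
  G8 = MIN(1, -6) = -6
  A2 = -(-6) = 6
  B2 = MAX(-6, -6) = -6
  B8 = MAX(6, -6) = 6
  H3 = 6 * -6 = -36
  D10 = ABS(-36) = 36
  C9 = 36 + 36 = 72
  G2 = MAX(36, 72) = 72
  A6 = ABS(72) = 72
  G1 = MAX(72, 72) = 72
  C12 = MAX(72, 6) = 72

Propagation after the edit:
  G8: runs — C8 -6->5; result 1.
  A2: runs — G8 -6->1; result -1.
  B2: runs — C8 -6->5; G8 -6->1; result 5.
  B8: runs — A2 6->-1; C8 -6->5; result 5.
  H3: runs — B8 6->5; B2 -6->5; result 25.
  D10: runs — H3 -36->25; result 25.
  C9: runs — D10 36->25; D10 36->25; result 50.
  G2: runs — D10 36->25; C9 72->50; result 50.
  A6: runs — G2 72->50; result 50.
  G1: runs — A6 72->50; C9 72->50; result 50.
  C12: runs — G1 72->50; B8 6->5; result 50.

New value of C12: 50.
Formula cells that run: A2, A6, B2, B8, C9, C12, D10, G1, G2, G8, H3 — 11 in total.
Values that change: A2, A6, B2, B8, C8, C9, C12, D10, G1, G2, G8, H3.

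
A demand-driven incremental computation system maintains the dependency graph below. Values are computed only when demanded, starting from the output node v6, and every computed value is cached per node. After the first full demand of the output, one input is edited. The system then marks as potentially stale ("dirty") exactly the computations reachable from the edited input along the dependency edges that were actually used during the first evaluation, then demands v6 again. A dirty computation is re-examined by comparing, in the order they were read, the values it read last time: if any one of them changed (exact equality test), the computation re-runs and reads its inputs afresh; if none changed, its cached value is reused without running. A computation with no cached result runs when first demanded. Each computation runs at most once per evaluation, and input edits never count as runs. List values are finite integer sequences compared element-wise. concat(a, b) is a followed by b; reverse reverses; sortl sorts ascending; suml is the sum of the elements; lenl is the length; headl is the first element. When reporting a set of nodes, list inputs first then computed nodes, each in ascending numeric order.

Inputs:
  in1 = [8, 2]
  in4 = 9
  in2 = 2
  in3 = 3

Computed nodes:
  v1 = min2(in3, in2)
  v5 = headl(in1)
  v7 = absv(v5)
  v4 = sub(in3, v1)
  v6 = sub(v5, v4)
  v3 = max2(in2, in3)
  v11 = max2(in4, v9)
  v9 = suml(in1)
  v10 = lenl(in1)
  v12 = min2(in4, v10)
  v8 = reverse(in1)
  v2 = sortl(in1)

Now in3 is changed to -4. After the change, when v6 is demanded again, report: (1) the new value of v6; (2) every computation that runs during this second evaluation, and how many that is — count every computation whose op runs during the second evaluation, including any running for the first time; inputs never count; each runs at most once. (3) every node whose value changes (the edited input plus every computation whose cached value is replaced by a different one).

First evaluation (everything demanded from the output):
  v1 = min2(3, 2) = 2
  v4 = sub(3, 2) = 1
  v5 = headl([8, 2]) = 8
  v6 = sub(8, 1) = 7

Propagation after the edit:
  v1: runs — in3 3->-4; result -4.
  v4: runs — in3 3->-4; v1 2->-4; result 0.
  v6: runs — v4 1->0; result 8.

New value of v6: 8.
Computations that run: v1, v4, v6 — 3 in total.
Values that change: in3, v1, v4, v6.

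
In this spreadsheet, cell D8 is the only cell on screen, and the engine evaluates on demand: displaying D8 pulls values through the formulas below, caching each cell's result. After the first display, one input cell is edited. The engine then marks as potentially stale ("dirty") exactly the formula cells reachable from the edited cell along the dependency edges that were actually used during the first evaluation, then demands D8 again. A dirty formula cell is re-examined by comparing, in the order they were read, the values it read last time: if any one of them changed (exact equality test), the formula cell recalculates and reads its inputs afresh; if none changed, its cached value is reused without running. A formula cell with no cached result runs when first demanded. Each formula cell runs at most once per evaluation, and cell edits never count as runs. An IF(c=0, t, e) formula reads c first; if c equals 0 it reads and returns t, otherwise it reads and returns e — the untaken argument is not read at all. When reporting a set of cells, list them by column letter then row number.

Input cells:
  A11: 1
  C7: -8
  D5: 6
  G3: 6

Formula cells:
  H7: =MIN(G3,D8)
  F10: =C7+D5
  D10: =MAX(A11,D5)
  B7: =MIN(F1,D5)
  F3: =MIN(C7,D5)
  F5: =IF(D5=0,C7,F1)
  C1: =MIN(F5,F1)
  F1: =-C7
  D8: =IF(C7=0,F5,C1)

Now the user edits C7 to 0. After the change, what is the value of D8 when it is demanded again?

Initial pass — values computed on the first demand:
  F1 = -(-8) = 8
  F5 = IF(D5=0: D5=6 -> else branch F1) = 8
  C1 = MIN(8, 8) = 8
  D8 = IF(C7=0: C7=-8 -> else branch C1) = 8

Second demand — change propagation:
  F1: re-runs because C7 -8->0; new result 0.
  F5: re-runs because F1 8->0; new result 0.
  C1: dirty yet unreached — the second evaluation never asks for it.
  D8: re-runs because C7 -8->0; new result 0.

The important point: the flipped condition redirects demand; C1 is left stale, never re-checked.

D8 now evaluates to 0.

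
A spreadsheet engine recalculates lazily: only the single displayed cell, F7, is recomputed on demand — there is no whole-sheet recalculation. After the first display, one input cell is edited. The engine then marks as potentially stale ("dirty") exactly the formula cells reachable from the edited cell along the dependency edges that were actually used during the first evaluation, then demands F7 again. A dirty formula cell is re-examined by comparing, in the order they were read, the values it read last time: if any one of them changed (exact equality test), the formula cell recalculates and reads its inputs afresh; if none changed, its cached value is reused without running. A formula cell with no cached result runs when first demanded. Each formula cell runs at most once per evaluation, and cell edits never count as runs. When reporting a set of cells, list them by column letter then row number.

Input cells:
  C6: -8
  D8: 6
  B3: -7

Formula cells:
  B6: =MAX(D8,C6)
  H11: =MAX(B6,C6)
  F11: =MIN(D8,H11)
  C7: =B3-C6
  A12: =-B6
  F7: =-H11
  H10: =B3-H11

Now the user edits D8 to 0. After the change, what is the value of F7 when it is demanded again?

New value of F7: 0.

First evaluation (everything demanded from the output):
  B6 = MAX(6, -8) = 6
  H11 = MAX(6, -8) = 6
  F7 = -(6) = -6

Propagation after the edit:
  B6: runs — D8 6->0; result 0.
  H11: runs — B6 6->0; result 0.
  F7: runs — H11 6->0; result 0.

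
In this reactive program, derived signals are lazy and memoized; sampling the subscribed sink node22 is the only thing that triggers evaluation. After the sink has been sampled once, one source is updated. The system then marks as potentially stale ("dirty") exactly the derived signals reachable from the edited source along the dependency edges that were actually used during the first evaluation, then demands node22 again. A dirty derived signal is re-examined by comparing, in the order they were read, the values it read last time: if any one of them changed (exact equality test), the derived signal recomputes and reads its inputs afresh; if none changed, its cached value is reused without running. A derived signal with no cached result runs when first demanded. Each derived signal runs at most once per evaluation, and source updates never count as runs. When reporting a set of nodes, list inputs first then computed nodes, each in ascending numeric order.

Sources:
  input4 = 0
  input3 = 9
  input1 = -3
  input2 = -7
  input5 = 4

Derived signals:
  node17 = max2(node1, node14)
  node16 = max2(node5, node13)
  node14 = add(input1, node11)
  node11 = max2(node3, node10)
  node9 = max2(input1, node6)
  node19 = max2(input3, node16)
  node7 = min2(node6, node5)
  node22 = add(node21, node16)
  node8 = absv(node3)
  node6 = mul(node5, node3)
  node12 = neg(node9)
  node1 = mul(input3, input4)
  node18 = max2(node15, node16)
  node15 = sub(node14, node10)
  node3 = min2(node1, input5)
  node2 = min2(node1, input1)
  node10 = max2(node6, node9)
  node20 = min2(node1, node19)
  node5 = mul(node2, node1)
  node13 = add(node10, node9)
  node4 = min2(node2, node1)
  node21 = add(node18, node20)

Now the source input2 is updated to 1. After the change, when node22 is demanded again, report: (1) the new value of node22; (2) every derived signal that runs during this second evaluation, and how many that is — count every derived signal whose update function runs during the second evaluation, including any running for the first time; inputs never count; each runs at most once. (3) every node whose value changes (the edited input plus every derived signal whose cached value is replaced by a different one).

Demanding node22 again yields 0.
0 derived signals run: none.
The nodes whose values change: input2.
Note the shortcut — nothing in the graph depends on input2 at all, so no recomputation happens.

First demand of the output computes:
  node1 = mul(9, 0) = 0
  node2 = min2(0, -3) = -3
  node3 = min2(0, 4) = 0
  node5 = mul(-3, 0) = 0
  node6 = mul(0, 0) = 0
  node9 = max2(-3, 0) = 0
  node10 = max2(0, 0) = 0
  node11 = max2(0, 0) = 0
  node13 = add(0, 0) = 0
  node14 = add(-3, 0) = -3
  node15 = sub(-3, 0) = -3
  node16 = max2(0, 0) = 0
  node18 = max2(-3, 0) = 0
  node19 = max2(9, 0) = 9
  node20 = min2(0, 9) = 0
  node21 = add(0, 0) = 0
  node22 = add(0, 0) = 0

After the edit, cleaning proceeds:
  no node depends on input2 at all; the second demand re-runs nothing.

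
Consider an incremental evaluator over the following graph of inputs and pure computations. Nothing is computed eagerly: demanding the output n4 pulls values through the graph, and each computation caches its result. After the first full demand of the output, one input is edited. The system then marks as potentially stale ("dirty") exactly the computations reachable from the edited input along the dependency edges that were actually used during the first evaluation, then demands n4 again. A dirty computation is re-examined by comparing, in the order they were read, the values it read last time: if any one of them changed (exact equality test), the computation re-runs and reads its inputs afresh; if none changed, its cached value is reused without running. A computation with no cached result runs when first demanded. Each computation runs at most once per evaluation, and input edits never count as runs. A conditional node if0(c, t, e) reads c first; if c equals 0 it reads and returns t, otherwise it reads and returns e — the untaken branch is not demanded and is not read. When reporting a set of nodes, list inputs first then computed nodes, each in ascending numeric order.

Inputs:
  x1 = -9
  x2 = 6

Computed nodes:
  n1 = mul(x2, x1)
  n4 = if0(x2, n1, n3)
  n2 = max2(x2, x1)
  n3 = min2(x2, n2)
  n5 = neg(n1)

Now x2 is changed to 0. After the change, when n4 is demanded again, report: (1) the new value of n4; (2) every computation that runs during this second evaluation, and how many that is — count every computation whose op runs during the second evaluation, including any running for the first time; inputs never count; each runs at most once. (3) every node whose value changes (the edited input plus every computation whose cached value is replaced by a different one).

n4 now evaluates to 0.
Run set: n1, n4 (2 run).
Changed values: x2, n4.
The important point: the flipped condition redirects demand; n2, n3 are left stale, never re-checked.

Initial pass — values computed on the first demand:
  n2 = max2(6, -9) = 6
  n3 = min2(6, 6) = 6
  n4 = if0(x2=6 -> else branch n3) = 6

Second demand — change propagation:
  n1: newly demanded (no cache) — executes and yields 0.
  n2: dirty yet unreached — the second evaluation never asks for it.
  n3: dirty yet unreached — the second evaluation never asks for it.
  n4: re-runs because x2 6->0; new result 0.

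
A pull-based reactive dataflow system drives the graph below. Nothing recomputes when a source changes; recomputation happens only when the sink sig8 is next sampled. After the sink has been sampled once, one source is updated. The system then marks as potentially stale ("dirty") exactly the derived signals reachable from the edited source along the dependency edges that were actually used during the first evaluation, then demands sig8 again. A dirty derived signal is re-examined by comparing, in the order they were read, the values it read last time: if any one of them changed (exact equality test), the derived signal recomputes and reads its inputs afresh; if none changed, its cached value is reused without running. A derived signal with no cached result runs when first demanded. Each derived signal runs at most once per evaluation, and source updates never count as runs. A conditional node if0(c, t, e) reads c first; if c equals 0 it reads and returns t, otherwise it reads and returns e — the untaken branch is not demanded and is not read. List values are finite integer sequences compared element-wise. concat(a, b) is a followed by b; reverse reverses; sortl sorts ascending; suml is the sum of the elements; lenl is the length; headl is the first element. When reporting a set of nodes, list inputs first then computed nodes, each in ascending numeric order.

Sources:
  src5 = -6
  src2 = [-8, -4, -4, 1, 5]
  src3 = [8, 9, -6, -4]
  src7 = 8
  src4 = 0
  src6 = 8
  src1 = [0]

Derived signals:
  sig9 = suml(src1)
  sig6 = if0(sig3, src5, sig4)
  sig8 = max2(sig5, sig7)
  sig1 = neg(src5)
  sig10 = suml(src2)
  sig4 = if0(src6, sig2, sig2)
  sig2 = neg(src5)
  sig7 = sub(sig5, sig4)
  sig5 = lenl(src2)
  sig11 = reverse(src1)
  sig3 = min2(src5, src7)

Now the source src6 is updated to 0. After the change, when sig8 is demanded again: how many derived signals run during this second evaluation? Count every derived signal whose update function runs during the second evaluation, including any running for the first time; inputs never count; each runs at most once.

Derived signals that run: sig4 — 1 in total.
Key observation: the change is absorbed at sig4 — it re-runs but produces the same value, and the output's value is unchanged.

First evaluation (everything demanded from the output):
  sig2 = neg(-6) = 6
  sig4 = if0(src6=8 -> else branch sig2) = 6
  sig5 = lenl([-8, -4, -4, 1, 5]) = 5
  sig7 = sub(5, 6) = -1
  sig8 = max2(5, -1) = 5

Propagation after the edit:
  sig4: runs — src6 8->0; result 6 (same value as before).
  sig7: checked — values it read are unchanged (sig5 unchanged, sig4 unchanged); reused cached -1 without running.
  sig8: checked — values it read are unchanged (sig5 unchanged, sig7 unchanged); reused cached 5 without running.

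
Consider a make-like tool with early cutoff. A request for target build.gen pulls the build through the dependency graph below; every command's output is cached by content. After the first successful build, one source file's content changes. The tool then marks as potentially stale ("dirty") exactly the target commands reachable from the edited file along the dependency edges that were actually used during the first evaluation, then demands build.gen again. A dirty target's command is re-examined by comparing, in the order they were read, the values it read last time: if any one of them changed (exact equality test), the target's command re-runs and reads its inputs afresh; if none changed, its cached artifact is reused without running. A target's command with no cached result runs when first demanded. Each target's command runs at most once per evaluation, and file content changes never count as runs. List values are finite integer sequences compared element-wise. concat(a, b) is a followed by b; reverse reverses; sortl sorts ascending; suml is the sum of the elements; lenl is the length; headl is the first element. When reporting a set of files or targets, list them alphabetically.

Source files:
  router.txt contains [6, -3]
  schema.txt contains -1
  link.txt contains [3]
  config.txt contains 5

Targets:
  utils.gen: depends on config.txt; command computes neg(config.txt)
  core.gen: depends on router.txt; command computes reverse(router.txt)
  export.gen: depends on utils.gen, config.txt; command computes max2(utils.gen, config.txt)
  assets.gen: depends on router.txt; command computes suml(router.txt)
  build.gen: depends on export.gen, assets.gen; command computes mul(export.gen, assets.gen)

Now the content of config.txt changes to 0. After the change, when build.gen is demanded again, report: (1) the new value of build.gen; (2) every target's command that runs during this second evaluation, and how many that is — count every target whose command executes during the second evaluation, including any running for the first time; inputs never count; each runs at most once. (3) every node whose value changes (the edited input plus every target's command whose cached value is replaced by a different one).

Demanding build.gen again yields 0.
3 target commands run: build.gen, export.gen, utils.gen.
The nodes whose values change: build.gen, config.txt, export.gen, utils.gen.

First demand of the output computes:
  assets.gen = suml([6, -3]) = 3
  utils.gen = neg(5) = -5
  export.gen = max2(-5, 5) = 5
  build.gen = mul(5, 3) = 15

After the edit, cleaning proceeds:
  utils.gen: a read changed (config.txt 5->0) — executes, giving 0.
  export.gen: a read changed (utils.gen -5->0; config.txt 5->0) — executes, giving 0.
  build.gen: a read changed (export.gen 5->0) — executes, giving 0.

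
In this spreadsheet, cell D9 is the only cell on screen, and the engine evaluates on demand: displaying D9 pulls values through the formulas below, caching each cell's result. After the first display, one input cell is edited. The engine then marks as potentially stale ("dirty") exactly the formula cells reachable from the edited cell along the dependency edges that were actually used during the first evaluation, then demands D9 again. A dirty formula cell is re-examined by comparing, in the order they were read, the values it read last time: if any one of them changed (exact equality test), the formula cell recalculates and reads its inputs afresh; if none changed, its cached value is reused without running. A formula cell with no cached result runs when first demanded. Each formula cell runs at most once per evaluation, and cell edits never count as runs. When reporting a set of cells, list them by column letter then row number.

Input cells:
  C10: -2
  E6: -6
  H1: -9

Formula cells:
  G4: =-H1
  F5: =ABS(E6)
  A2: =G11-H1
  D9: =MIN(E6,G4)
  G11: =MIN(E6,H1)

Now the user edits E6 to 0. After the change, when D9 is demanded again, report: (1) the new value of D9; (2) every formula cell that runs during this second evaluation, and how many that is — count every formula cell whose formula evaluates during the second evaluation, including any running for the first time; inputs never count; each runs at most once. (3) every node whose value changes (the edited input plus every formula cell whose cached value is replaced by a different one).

D9 now evaluates to 0.
Run set: D9 (1 run).
Changed values: D9, E6.

Initial pass — values computed on the first demand:
  G4 = -(-9) = 9
  D9 = MIN(-6, 9) = -6

Second demand — change propagation:
  D9: re-runs because E6 -6->0; new result 0.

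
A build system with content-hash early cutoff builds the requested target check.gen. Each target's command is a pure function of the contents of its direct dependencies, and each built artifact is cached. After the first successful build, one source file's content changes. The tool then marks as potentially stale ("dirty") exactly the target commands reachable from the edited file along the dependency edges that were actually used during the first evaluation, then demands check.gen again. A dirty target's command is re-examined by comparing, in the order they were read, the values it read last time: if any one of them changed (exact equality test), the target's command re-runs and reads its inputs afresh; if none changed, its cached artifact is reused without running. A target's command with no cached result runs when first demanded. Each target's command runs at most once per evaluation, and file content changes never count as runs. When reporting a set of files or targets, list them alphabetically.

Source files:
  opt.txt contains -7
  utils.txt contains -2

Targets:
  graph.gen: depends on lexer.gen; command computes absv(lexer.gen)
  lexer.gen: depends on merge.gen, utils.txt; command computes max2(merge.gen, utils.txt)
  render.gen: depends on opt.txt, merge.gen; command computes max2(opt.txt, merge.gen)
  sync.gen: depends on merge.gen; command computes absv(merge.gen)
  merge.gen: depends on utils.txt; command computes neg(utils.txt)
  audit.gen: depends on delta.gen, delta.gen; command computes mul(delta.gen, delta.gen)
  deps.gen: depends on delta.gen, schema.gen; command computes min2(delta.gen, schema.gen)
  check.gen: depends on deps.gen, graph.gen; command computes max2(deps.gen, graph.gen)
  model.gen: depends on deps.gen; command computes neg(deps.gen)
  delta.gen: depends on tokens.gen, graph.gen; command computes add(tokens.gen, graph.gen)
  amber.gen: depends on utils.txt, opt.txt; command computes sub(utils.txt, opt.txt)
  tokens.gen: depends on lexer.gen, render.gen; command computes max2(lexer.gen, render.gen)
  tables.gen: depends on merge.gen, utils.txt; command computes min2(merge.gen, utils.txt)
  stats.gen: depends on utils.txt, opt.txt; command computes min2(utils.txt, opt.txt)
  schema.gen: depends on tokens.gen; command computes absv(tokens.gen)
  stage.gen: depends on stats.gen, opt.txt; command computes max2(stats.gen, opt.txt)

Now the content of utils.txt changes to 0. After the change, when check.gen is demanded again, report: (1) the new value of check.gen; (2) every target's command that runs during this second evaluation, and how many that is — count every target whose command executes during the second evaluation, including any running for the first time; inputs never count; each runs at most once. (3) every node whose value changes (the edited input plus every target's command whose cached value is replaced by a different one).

New value of check.gen: 0.
Target commands that run: check.gen, delta.gen, deps.gen, graph.gen, lexer.gen, merge.gen, render.gen, schema.gen, tokens.gen — 9 in total.
Values that change: check.gen, delta.gen, deps.gen, graph.gen, lexer.gen, merge.gen, render.gen, schema.gen, tokens.gen, utils.txt.

First evaluation (everything demanded from the output):
  merge.gen = neg(-2) = 2
  lexer.gen = max2(2, -2) = 2
  graph.gen = absv(2) = 2
  render.gen = max2(-7, 2) = 2
  tokens.gen = max2(2, 2) = 2
  delta.gen = add(2, 2) = 4
  schema.gen = absv(2) = 2
  deps.gen = min2(4, 2) = 2
  check.gen = max2(2, 2) = 2

Propagation after the edit:
  merge.gen: runs — utils.txt -2->0; result 0.
  lexer.gen: runs — merge.gen 2->0; utils.txt -2->0; result 0.
  graph.gen: runs — lexer.gen 2->0; result 0.
  render.gen: runs — merge.gen 2->0; result 0.
  tokens.gen: runs — lexer.gen 2->0; render.gen 2->0; result 0.
  delta.gen: runs — tokens.gen 2->0; graph.gen 2->0; result 0.
  schema.gen: runs — tokens.gen 2->0; result 0.
  deps.gen: runs — delta.gen 4->0; schema.gen 2->0; result 0.
  check.gen: runs — deps.gen 2->0; graph.gen 2->0; result 0.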